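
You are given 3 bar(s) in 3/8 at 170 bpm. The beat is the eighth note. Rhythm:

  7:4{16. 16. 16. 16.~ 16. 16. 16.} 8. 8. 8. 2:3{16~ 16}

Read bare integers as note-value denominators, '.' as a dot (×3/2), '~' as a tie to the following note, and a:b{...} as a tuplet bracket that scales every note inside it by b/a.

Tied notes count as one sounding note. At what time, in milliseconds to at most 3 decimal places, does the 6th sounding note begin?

1. 0.0ms @ 0 + 151.261ms (3/7)
2. 151.261ms @ 3/7 + 151.261ms (3/7)
3. 302.521ms @ 6/7 + 151.261ms (3/7)
4. 453.782ms @ 9/7 + 302.521ms (6/7)
5. 756.303ms @ 15/7 + 151.261ms (3/7)
6. 907.563ms @ 18/7 + 151.261ms (3/7)
7. 1058.824ms @ 3 + 529.412ms (3/2)
8. 1588.235ms @ 9/2 + 529.412ms (3/2)
9. 2117.647ms @ 6 + 529.412ms (3/2)
10. 2647.059ms @ 15/2 + 529.412ms (3/2)

note 6 onset = 18/7b = 907.563ms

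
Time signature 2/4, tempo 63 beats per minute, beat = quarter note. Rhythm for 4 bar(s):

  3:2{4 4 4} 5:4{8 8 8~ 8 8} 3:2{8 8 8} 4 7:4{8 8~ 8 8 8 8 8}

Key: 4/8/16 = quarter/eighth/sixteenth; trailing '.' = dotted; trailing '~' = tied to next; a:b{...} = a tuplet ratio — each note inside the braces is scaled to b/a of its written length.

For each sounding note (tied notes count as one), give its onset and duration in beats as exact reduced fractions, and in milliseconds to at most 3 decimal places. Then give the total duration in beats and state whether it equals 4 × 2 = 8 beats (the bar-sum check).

1) 0.0ms=0b +634.921ms=2/3b
2) 634.921ms=2/3b +634.921ms=2/3b
3) 1269.841ms=4/3b +634.921ms=2/3b
4) 1904.762ms=2b +380.952ms=2/5b
5) 2285.714ms=12/5b +380.952ms=2/5b
6) 2666.667ms=14/5b +761.905ms=4/5b
7) 3428.571ms=18/5b +380.952ms=2/5b
8) 3809.524ms=4b +317.46ms=1/3b
9) 4126.984ms=13/3b +317.46ms=1/3b
10) 4444.444ms=14/3b +317.46ms=1/3b
11) 4761.905ms=5b +952.381ms=1b
12) 5714.286ms=6b +272.109ms=2/7b
13) 5986.395ms=44/7b +544.218ms=4/7b
14) 6530.612ms=48/7b +272.109ms=2/7b
15) 6802.721ms=50/7b +272.109ms=2/7b
16) 7074.83ms=52/7b +272.109ms=2/7b
17) 7346.939ms=54/7b +272.109ms=2/7b
Σ=8b of 8 (63bpm 2/4) — PASS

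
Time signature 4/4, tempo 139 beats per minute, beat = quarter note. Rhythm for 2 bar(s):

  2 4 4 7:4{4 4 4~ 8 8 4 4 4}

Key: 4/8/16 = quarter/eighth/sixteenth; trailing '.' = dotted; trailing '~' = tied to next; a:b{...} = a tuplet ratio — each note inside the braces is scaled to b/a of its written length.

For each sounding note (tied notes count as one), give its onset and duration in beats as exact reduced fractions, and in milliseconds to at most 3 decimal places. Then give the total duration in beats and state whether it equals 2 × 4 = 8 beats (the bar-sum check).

1) 0.0ms=0b +863.309ms=2b
2) 863.309ms=2b +431.655ms=1b
3) 1294.964ms=3b +431.655ms=1b
4) 1726.619ms=4b +246.66ms=4/7b
5) 1973.279ms=32/7b +246.66ms=4/7b
6) 2219.938ms=36/7b +369.99ms=6/7b
7) 2589.928ms=6b +123.33ms=2/7b
8) 2713.258ms=44/7b +246.66ms=4/7b
9) 2959.918ms=48/7b +246.66ms=4/7b
10) 3206.578ms=52/7b +246.66ms=4/7b
Σ=8b of 8 (139bpm 4/4) — PASS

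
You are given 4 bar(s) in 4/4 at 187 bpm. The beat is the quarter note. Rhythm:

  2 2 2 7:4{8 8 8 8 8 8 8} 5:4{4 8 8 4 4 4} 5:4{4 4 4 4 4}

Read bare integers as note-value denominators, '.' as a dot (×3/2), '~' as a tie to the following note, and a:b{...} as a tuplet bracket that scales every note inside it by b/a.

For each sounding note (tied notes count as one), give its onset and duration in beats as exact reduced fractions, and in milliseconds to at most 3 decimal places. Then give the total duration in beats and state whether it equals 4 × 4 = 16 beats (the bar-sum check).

1) 0.0ms=0b +641.711ms=2b
2) 641.711ms=2b +641.711ms=2b
3) 1283.422ms=4b +641.711ms=2b
4) 1925.134ms=6b +91.673ms=2/7b
5) 2016.807ms=44/7b +91.673ms=2/7b
6) 2108.48ms=46/7b +91.673ms=2/7b
7) 2200.153ms=48/7b +91.673ms=2/7b
8) 2291.826ms=50/7b +91.673ms=2/7b
9) 2383.499ms=52/7b +91.673ms=2/7b
10) 2475.172ms=54/7b +91.673ms=2/7b
11) 2566.845ms=8b +256.684ms=4/5b
12) 2823.529ms=44/5b +128.342ms=2/5b
13) 2951.872ms=46/5b +128.342ms=2/5b
14) 3080.214ms=48/5b +256.684ms=4/5b
15) 3336.898ms=52/5b +256.684ms=4/5b
16) 3593.583ms=56/5b +256.684ms=4/5b
17) 3850.267ms=12b +256.684ms=4/5b
18) 4106.952ms=64/5b +256.684ms=4/5b
19) 4363.636ms=68/5b +256.684ms=4/5b
20) 4620.321ms=72/5b +256.684ms=4/5b
21) 4877.005ms=76/5b +256.684ms=4/5b
Σ=16b of 16 (187bpm 4/4) — PASS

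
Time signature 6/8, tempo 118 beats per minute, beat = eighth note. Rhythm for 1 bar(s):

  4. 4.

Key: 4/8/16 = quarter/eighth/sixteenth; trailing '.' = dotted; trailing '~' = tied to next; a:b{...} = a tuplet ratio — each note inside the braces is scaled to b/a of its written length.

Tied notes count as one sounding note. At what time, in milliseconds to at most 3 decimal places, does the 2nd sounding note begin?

1. 0.0ms @ 0 + 1525.424ms (3)
2. 1525.424ms @ 3 + 1525.424ms (3)

note 2 onset = 3b = 1525.424ms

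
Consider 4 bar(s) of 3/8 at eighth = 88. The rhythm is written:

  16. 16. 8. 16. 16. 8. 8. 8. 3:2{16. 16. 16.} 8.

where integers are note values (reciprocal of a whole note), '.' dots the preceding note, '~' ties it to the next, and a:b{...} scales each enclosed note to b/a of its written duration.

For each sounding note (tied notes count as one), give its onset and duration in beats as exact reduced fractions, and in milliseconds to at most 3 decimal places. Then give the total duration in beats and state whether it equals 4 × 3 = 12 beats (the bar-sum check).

1) 0.0ms=0b +511.364ms=3/4b
2) 511.364ms=3/4b +511.364ms=3/4b
3) 1022.727ms=3/2b +1022.727ms=3/2b
4) 2045.455ms=3b +511.364ms=3/4b
5) 2556.818ms=15/4b +511.364ms=3/4b
6) 3068.182ms=9/2b +1022.727ms=3/2b
7) 4090.909ms=6b +1022.727ms=3/2b
8) 5113.636ms=15/2b +1022.727ms=3/2b
9) 6136.364ms=9b +340.909ms=1/2b
10) 6477.273ms=19/2b +340.909ms=1/2b
11) 6818.182ms=10b +340.909ms=1/2b
12) 7159.091ms=21/2b +1022.727ms=3/2b
Σ=12b of 12 (88bpm 3/8) — PASS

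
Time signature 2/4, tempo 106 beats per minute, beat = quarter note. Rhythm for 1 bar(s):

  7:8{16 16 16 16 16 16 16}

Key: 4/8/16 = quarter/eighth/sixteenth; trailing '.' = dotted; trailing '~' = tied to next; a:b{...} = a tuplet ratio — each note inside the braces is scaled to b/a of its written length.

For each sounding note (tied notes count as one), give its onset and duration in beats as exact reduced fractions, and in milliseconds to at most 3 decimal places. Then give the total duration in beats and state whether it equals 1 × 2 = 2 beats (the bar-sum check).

1) 0.0ms=0b +161.725ms=2/7b
2) 161.725ms=2/7b +161.725ms=2/7b
3) 323.45ms=4/7b +161.725ms=2/7b
4) 485.175ms=6/7b +161.725ms=2/7b
5) 646.9ms=8/7b +161.725ms=2/7b
6) 808.625ms=10/7b +161.725ms=2/7b
7) 970.35ms=12/7b +161.725ms=2/7b
Σ=2b of 2 (106bpm 2/4) — PASS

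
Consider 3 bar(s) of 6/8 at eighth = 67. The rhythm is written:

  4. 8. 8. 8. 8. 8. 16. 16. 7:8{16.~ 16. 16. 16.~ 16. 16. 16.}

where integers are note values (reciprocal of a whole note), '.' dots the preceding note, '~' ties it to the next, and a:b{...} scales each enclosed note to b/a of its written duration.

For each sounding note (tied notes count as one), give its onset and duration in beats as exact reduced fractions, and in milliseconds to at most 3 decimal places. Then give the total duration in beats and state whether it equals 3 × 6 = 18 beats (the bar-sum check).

1) 0.0ms=0b +2686.567ms=3b
2) 2686.567ms=3b +1343.284ms=3/2b
3) 4029.851ms=9/2b +1343.284ms=3/2b
4) 5373.134ms=6b +1343.284ms=3/2b
5) 6716.418ms=15/2b +1343.284ms=3/2b
6) 8059.701ms=9b +1343.284ms=3/2b
7) 9402.985ms=21/2b +671.642ms=3/4b
8) 10074.627ms=45/4b +671.642ms=3/4b
9) 10746.269ms=12b +1535.181ms=12/7b
10) 12281.45ms=96/7b +767.591ms=6/7b
11) 13049.041ms=102/7b +1535.181ms=12/7b
12) 14584.222ms=114/7b +767.591ms=6/7b
13) 15351.812ms=120/7b +767.591ms=6/7b
Σ=18b of 18 (67bpm 6/8) — PASS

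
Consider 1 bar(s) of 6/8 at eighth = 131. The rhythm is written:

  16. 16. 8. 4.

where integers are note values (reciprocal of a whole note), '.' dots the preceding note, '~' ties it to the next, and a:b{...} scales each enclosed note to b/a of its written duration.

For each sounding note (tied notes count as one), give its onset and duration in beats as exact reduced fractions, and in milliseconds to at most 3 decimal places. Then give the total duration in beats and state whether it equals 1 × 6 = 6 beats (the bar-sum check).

1) 0.0ms=0b +343.511ms=3/4b
2) 343.511ms=3/4b +343.511ms=3/4b
3) 687.023ms=3/2b +687.023ms=3/2b
4) 1374.046ms=3b +1374.046ms=3b
Σ=6b of 6 (131bpm 6/8) — PASS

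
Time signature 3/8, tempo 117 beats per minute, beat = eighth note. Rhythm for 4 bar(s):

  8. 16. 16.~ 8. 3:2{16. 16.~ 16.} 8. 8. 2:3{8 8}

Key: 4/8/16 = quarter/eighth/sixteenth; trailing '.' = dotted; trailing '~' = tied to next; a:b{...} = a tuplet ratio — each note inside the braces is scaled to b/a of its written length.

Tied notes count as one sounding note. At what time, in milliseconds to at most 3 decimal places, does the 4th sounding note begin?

note 4 onset = 9/2b = 2307.692ms

1. 0.0ms @ 0 + 769.231ms (3/2)
2. 769.231ms @ 3/2 + 384.615ms (3/4)
3. 1153.846ms @ 9/4 + 1153.846ms (9/4)
4. 2307.692ms @ 9/2 + 256.41ms (1/2)
5. 2564.103ms @ 5 + 512.821ms (1)
6. 3076.923ms @ 6 + 769.231ms (3/2)
7. 3846.154ms @ 15/2 + 769.231ms (3/2)
8. 4615.385ms @ 9 + 769.231ms (3/2)
9. 5384.615ms @ 21/2 + 769.231ms (3/2)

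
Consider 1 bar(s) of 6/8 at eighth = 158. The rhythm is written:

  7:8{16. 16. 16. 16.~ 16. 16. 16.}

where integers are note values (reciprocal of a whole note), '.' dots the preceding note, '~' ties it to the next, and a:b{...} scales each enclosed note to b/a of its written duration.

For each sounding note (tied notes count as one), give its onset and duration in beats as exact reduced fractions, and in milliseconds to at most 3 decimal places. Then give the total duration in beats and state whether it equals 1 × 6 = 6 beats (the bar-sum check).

1) 0.0ms=0b +325.497ms=6/7b
2) 325.497ms=6/7b +325.497ms=6/7b
3) 650.995ms=12/7b +325.497ms=6/7b
4) 976.492ms=18/7b +650.995ms=12/7b
5) 1627.486ms=30/7b +325.497ms=6/7b
6) 1952.984ms=36/7b +325.497ms=6/7b
Σ=6b of 6 (158bpm 6/8) — PASS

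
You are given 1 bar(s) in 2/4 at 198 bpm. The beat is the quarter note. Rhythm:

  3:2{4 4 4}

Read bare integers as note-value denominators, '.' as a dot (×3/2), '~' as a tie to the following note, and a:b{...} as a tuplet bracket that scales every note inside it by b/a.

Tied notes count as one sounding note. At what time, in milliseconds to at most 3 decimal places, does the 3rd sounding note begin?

note 3 onset = 4/3b = 404.04ms

1. 0.0ms @ 0 + 202.02ms (2/3)
2. 202.02ms @ 2/3 + 202.02ms (2/3)
3. 404.04ms @ 4/3 + 202.02ms (2/3)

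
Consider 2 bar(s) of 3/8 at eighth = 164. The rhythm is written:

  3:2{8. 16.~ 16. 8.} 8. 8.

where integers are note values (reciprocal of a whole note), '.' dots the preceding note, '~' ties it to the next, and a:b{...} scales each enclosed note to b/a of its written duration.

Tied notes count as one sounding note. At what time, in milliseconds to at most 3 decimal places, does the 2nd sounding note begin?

note 2 onset = 1b = 365.854ms

1. 0.0ms @ 0 + 365.854ms (1)
2. 365.854ms @ 1 + 365.854ms (1)
3. 731.707ms @ 2 + 365.854ms (1)
4. 1097.561ms @ 3 + 548.78ms (3/2)
5. 1646.341ms @ 9/2 + 548.78ms (3/2)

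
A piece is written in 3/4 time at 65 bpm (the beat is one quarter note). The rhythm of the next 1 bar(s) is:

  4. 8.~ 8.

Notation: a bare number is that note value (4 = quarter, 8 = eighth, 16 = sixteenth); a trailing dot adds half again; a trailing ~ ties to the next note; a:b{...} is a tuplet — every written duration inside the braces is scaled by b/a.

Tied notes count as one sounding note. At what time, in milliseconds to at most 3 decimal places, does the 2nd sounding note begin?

note 2 onset = 3/2b = 1384.615ms

1. 0.0ms @ 0 + 1384.615ms (3/2)
2. 1384.615ms @ 3/2 + 1384.615ms (3/2)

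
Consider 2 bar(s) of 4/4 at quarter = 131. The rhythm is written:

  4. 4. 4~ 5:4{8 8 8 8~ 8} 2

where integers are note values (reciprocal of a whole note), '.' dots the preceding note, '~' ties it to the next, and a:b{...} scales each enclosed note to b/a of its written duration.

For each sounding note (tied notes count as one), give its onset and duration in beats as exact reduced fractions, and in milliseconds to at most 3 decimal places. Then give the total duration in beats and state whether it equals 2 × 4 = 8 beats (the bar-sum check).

1) 0.0ms=0b +687.023ms=3/2b
2) 687.023ms=3/2b +687.023ms=3/2b
3) 1374.046ms=3b +641.221ms=7/5b
4) 2015.267ms=22/5b +183.206ms=2/5b
5) 2198.473ms=24/5b +183.206ms=2/5b
6) 2381.679ms=26/5b +366.412ms=4/5b
7) 2748.092ms=6b +916.031ms=2b
Σ=8b of 8 (131bpm 4/4) — PASS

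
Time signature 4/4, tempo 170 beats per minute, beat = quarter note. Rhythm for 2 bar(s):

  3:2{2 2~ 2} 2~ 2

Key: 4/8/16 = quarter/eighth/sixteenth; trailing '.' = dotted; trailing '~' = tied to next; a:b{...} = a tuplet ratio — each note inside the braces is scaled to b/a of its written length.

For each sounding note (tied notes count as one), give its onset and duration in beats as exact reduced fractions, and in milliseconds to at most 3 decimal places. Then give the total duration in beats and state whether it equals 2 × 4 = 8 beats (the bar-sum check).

1) 0.0ms=0b +470.588ms=4/3b
2) 470.588ms=4/3b +941.176ms=8/3b
3) 1411.765ms=4b +1411.765ms=4b
Σ=8b of 8 (170bpm 4/4) — PASS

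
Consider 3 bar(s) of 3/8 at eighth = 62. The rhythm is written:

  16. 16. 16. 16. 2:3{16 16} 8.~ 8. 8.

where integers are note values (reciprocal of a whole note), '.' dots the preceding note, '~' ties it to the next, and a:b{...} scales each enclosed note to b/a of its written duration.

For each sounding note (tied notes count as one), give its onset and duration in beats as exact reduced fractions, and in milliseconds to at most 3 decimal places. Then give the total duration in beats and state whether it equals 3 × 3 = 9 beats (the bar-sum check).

1) 0.0ms=0b +725.806ms=3/4b
2) 725.806ms=3/4b +725.806ms=3/4b
3) 1451.613ms=3/2b +725.806ms=3/4b
4) 2177.419ms=9/4b +725.806ms=3/4b
5) 2903.226ms=3b +725.806ms=3/4b
6) 3629.032ms=15/4b +725.806ms=3/4b
7) 4354.839ms=9/2b +2903.226ms=3b
8) 7258.065ms=15/2b +1451.613ms=3/2b
Σ=9b of 9 (62bpm 3/8) — PASS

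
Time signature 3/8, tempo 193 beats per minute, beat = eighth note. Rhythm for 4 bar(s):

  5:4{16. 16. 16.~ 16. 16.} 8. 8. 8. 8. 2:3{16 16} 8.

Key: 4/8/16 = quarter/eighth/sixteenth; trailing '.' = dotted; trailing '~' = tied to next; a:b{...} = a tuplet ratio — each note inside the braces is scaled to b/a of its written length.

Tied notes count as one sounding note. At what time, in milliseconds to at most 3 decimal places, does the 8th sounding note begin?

1. 0.0ms @ 0 + 186.528ms (3/5)
2. 186.528ms @ 3/5 + 186.528ms (3/5)
3. 373.057ms @ 6/5 + 373.057ms (6/5)
4. 746.114ms @ 12/5 + 186.528ms (3/5)
5. 932.642ms @ 3 + 466.321ms (3/2)
6. 1398.964ms @ 9/2 + 466.321ms (3/2)
7. 1865.285ms @ 6 + 466.321ms (3/2)
8. 2331.606ms @ 15/2 + 466.321ms (3/2)
9. 2797.927ms @ 9 + 233.161ms (3/4)
10. 3031.088ms @ 39/4 + 233.161ms (3/4)
11. 3264.249ms @ 21/2 + 466.321ms (3/2)

note 8 onset = 15/2b = 2331.606ms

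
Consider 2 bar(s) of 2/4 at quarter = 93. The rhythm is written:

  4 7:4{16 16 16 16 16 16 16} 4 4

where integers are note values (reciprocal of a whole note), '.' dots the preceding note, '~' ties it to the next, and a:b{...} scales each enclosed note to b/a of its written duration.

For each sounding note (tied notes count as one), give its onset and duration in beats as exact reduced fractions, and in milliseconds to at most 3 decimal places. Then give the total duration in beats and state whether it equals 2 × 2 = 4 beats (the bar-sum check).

1) 0.0ms=0b +645.161ms=1b
2) 645.161ms=1b +92.166ms=1/7b
3) 737.327ms=8/7b +92.166ms=1/7b
4) 829.493ms=9/7b +92.166ms=1/7b
5) 921.659ms=10/7b +92.166ms=1/7b
6) 1013.825ms=11/7b +92.166ms=1/7b
7) 1105.991ms=12/7b +92.166ms=1/7b
8) 1198.157ms=13/7b +92.166ms=1/7b
9) 1290.323ms=2b +645.161ms=1b
10) 1935.484ms=3b +645.161ms=1b
Σ=4b of 4 (93bpm 2/4) — PASS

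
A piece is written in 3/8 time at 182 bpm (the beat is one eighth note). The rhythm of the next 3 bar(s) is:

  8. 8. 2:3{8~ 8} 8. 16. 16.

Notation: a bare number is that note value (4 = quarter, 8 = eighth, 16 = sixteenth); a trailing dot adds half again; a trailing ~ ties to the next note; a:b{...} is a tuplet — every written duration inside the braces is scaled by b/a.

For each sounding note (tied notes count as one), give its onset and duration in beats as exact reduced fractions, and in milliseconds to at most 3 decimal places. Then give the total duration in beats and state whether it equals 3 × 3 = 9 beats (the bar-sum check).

1) 0.0ms=0b +494.505ms=3/2b
2) 494.505ms=3/2b +494.505ms=3/2b
3) 989.011ms=3b +989.011ms=3b
4) 1978.022ms=6b +494.505ms=3/2b
5) 2472.527ms=15/2b +247.253ms=3/4b
6) 2719.78ms=33/4b +247.253ms=3/4b
Σ=9b of 9 (182bpm 3/8) — PASS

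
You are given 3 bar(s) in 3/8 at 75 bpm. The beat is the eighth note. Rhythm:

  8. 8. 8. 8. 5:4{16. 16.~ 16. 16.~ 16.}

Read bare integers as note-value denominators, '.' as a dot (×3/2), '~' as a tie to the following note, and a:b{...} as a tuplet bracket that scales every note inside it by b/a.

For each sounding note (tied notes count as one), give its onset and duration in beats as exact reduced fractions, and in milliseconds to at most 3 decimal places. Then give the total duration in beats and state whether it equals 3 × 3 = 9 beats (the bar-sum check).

1) 0.0ms=0b +1200.0ms=3/2b
2) 1200.0ms=3/2b +1200.0ms=3/2b
3) 2400.0ms=3b +1200.0ms=3/2b
4) 3600.0ms=9/2b +1200.0ms=3/2b
5) 4800.0ms=6b +480.0ms=3/5b
6) 5280.0ms=33/5b +960.0ms=6/5b
7) 6240.0ms=39/5b +960.0ms=6/5b
Σ=9b of 9 (75bpm 3/8) — PASS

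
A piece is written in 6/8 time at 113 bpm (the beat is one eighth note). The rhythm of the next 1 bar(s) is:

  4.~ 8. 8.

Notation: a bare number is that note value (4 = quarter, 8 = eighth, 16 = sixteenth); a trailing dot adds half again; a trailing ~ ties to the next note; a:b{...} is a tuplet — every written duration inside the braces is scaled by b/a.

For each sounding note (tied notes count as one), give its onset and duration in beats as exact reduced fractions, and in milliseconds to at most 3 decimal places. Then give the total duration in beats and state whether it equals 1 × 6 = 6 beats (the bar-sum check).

1) 0.0ms=0b +2389.381ms=9/2b
2) 2389.381ms=9/2b +796.46ms=3/2b
Σ=6b of 6 (113bpm 6/8) — PASS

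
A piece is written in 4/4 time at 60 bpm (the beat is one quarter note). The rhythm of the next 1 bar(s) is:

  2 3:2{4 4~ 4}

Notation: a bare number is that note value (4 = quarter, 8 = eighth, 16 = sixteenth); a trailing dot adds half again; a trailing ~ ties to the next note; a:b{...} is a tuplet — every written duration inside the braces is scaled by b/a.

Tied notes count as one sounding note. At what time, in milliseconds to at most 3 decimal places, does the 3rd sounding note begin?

1. 0.0ms @ 0 + 2000.0ms (2)
2. 2000.0ms @ 2 + 666.667ms (2/3)
3. 2666.667ms @ 8/3 + 1333.333ms (4/3)

note 3 onset = 8/3b = 2666.667ms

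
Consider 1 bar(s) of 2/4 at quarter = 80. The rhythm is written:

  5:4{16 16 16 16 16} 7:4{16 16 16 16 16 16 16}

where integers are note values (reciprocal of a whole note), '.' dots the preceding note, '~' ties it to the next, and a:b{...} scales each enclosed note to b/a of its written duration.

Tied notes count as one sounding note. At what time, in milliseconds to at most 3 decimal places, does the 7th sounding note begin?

1. 0.0ms @ 0 + 150.0ms (1/5)
2. 150.0ms @ 1/5 + 150.0ms (1/5)
3. 300.0ms @ 2/5 + 150.0ms (1/5)
4. 450.0ms @ 3/5 + 150.0ms (1/5)
5. 600.0ms @ 4/5 + 150.0ms (1/5)
6. 750.0ms @ 1 + 107.143ms (1/7)
7. 857.143ms @ 8/7 + 107.143ms (1/7)
8. 964.286ms @ 9/7 + 107.143ms (1/7)
9. 1071.429ms @ 10/7 + 107.143ms (1/7)
10. 1178.571ms @ 11/7 + 107.143ms (1/7)
11. 1285.714ms @ 12/7 + 107.143ms (1/7)
12. 1392.857ms @ 13/7 + 107.143ms (1/7)

note 7 onset = 8/7b = 857.143ms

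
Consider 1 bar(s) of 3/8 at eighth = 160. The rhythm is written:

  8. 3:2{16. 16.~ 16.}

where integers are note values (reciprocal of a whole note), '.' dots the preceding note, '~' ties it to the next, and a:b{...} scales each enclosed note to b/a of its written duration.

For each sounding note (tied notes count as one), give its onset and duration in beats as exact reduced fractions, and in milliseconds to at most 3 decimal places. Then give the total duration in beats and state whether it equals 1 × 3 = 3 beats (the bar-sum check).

1) 0.0ms=0b +562.5ms=3/2b
2) 562.5ms=3/2b +187.5ms=1/2b
3) 750.0ms=2b +375.0ms=1b
Σ=3b of 3 (160bpm 3/8) — PASS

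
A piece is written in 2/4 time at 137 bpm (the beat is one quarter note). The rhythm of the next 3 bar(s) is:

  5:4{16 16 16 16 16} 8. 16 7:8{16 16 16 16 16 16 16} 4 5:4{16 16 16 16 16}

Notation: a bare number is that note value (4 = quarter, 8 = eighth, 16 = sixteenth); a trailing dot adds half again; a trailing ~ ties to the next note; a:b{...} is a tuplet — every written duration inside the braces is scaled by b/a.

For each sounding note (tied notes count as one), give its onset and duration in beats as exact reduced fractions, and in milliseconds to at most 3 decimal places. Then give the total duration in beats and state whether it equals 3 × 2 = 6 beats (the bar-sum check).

1) 0.0ms=0b +87.591ms=1/5b
2) 87.591ms=1/5b +87.591ms=1/5b
3) 175.182ms=2/5b +87.591ms=1/5b
4) 262.774ms=3/5b +87.591ms=1/5b
5) 350.365ms=4/5b +87.591ms=1/5b
6) 437.956ms=1b +328.467ms=3/4b
7) 766.423ms=7/4b +109.489ms=1/4b
8) 875.912ms=2b +125.13ms=2/7b
9) 1001.043ms=16/7b +125.13ms=2/7b
10) 1126.173ms=18/7b +125.13ms=2/7b
11) 1251.303ms=20/7b +125.13ms=2/7b
12) 1376.434ms=22/7b +125.13ms=2/7b
13) 1501.564ms=24/7b +125.13ms=2/7b
14) 1626.694ms=26/7b +125.13ms=2/7b
15) 1751.825ms=4b +437.956ms=1b
16) 2189.781ms=5b +87.591ms=1/5b
17) 2277.372ms=26/5b +87.591ms=1/5b
18) 2364.964ms=27/5b +87.591ms=1/5b
19) 2452.555ms=28/5b +87.591ms=1/5b
20) 2540.146ms=29/5b +87.591ms=1/5b
Σ=6b of 6 (137bpm 2/4) — PASS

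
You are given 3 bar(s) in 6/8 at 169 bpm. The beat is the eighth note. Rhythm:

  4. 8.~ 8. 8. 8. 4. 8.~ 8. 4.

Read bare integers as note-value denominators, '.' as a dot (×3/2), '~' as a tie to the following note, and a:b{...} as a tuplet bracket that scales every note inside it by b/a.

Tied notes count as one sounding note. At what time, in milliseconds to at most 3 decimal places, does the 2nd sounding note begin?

note 2 onset = 3b = 1065.089ms

1. 0.0ms @ 0 + 1065.089ms (3)
2. 1065.089ms @ 3 + 1065.089ms (3)
3. 2130.178ms @ 6 + 532.544ms (3/2)
4. 2662.722ms @ 15/2 + 532.544ms (3/2)
5. 3195.266ms @ 9 + 1065.089ms (3)
6. 4260.355ms @ 12 + 1065.089ms (3)
7. 5325.444ms @ 15 + 1065.089ms (3)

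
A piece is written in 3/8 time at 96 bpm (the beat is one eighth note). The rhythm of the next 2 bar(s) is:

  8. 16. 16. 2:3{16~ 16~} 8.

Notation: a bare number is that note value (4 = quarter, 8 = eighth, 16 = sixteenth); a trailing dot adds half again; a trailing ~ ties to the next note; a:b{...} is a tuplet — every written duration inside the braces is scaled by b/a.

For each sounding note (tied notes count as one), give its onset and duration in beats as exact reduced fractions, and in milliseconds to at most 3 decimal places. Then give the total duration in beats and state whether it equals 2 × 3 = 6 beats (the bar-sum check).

1) 0.0ms=0b +937.5ms=3/2b
2) 937.5ms=3/2b +468.75ms=3/4b
3) 1406.25ms=9/4b +468.75ms=3/4b
4) 1875.0ms=3b +1875.0ms=3b
Σ=6b of 6 (96bpm 3/8) — PASS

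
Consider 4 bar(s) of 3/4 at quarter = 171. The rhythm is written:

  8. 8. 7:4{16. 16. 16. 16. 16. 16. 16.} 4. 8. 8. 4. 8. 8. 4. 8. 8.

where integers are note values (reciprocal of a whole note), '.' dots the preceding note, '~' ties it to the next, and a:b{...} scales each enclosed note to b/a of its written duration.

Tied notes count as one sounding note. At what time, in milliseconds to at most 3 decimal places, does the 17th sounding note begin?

1. 0.0ms @ 0 + 263.158ms (3/4)
2. 263.158ms @ 3/4 + 263.158ms (3/4)
3. 526.316ms @ 3/2 + 75.188ms (3/14)
4. 601.504ms @ 12/7 + 75.188ms (3/14)
5. 676.692ms @ 27/14 + 75.188ms (3/14)
6. 751.88ms @ 15/7 + 75.188ms (3/14)
7. 827.068ms @ 33/14 + 75.188ms (3/14)
8. 902.256ms @ 18/7 + 75.188ms (3/14)
9. 977.444ms @ 39/14 + 75.188ms (3/14)
10. 1052.632ms @ 3 + 526.316ms (3/2)
11. 1578.947ms @ 9/2 + 263.158ms (3/4)
12. 1842.105ms @ 21/4 + 263.158ms (3/4)
13. 2105.263ms @ 6 + 526.316ms (3/2)
14. 2631.579ms @ 15/2 + 263.158ms (3/4)
15. 2894.737ms @ 33/4 + 263.158ms (3/4)
16. 3157.895ms @ 9 + 526.316ms (3/2)
17. 3684.211ms @ 21/2 + 263.158ms (3/4)
18. 3947.368ms @ 45/4 + 263.158ms (3/4)

note 17 onset = 21/2b = 3684.211ms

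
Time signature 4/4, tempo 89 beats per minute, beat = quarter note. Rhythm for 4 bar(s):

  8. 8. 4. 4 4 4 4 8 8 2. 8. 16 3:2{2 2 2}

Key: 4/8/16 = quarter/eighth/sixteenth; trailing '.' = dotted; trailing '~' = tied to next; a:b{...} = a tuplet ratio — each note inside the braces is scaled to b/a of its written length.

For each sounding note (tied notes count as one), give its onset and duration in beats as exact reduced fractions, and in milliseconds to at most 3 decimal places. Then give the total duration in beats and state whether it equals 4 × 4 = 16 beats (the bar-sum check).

1) 0.0ms=0b +505.618ms=3/4b
2) 505.618ms=3/4b +505.618ms=3/4b
3) 1011.236ms=3/2b +1011.236ms=3/2b
4) 2022.472ms=3b +674.157ms=1b
5) 2696.629ms=4b +674.157ms=1b
6) 3370.787ms=5b +674.157ms=1b
7) 4044.944ms=6b +674.157ms=1b
8) 4719.101ms=7b +337.079ms=1/2b
9) 5056.18ms=15/2b +337.079ms=1/2b
10) 5393.258ms=8b +2022.472ms=3b
11) 7415.73ms=11b +505.618ms=3/4b
12) 7921.348ms=47/4b +168.539ms=1/4b
13) 8089.888ms=12b +898.876ms=4/3b
14) 8988.764ms=40/3b +898.876ms=4/3b
15) 9887.64ms=44/3b +898.876ms=4/3b
Σ=16b of 16 (89bpm 4/4) — PASS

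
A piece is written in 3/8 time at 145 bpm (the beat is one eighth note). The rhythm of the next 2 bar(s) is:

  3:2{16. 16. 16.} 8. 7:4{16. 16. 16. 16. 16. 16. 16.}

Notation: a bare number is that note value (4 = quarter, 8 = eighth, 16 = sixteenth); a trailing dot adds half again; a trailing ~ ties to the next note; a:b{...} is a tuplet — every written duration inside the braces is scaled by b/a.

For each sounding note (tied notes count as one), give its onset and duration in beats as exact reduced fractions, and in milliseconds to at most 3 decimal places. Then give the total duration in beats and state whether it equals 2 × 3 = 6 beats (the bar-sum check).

1) 0.0ms=0b +206.897ms=1/2b
2) 206.897ms=1/2b +206.897ms=1/2b
3) 413.793ms=1b +206.897ms=1/2b
4) 620.69ms=3/2b +620.69ms=3/2b
5) 1241.379ms=3b +177.34ms=3/7b
6) 1418.719ms=24/7b +177.34ms=3/7b
7) 1596.059ms=27/7b +177.34ms=3/7b
8) 1773.399ms=30/7b +177.34ms=3/7b
9) 1950.739ms=33/7b +177.34ms=3/7b
10) 2128.079ms=36/7b +177.34ms=3/7b
11) 2305.419ms=39/7b +177.34ms=3/7b
Σ=6b of 6 (145bpm 3/8) — PASS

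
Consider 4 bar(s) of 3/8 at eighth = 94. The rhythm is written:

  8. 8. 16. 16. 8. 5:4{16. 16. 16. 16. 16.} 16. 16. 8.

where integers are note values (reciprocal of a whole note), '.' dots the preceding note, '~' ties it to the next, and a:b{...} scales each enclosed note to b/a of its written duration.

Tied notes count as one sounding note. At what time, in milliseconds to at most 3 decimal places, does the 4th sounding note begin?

note 4 onset = 15/4b = 2393.617ms

1. 0.0ms @ 0 + 957.447ms (3/2)
2. 957.447ms @ 3/2 + 957.447ms (3/2)
3. 1914.894ms @ 3 + 478.723ms (3/4)
4. 2393.617ms @ 15/4 + 478.723ms (3/4)
5. 2872.34ms @ 9/2 + 957.447ms (3/2)
6. 3829.787ms @ 6 + 382.979ms (3/5)
7. 4212.766ms @ 33/5 + 382.979ms (3/5)
8. 4595.745ms @ 36/5 + 382.979ms (3/5)
9. 4978.723ms @ 39/5 + 382.979ms (3/5)
10. 5361.702ms @ 42/5 + 382.979ms (3/5)
11. 5744.681ms @ 9 + 478.723ms (3/4)
12. 6223.404ms @ 39/4 + 478.723ms (3/4)
13. 6702.128ms @ 21/2 + 957.447ms (3/2)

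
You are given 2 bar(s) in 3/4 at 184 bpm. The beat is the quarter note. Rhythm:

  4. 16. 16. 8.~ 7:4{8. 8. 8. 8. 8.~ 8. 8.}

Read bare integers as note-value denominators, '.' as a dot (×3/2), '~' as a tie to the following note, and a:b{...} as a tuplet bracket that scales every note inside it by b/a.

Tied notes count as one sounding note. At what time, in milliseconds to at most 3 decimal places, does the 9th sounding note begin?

1. 0.0ms @ 0 + 489.13ms (3/2)
2. 489.13ms @ 3/2 + 122.283ms (3/8)
3. 611.413ms @ 15/8 + 122.283ms (3/8)
4. 733.696ms @ 9/4 + 384.317ms (33/28)
5. 1118.012ms @ 24/7 + 139.752ms (3/7)
6. 1257.764ms @ 27/7 + 139.752ms (3/7)
7. 1397.516ms @ 30/7 + 139.752ms (3/7)
8. 1537.267ms @ 33/7 + 279.503ms (6/7)
9. 1816.77ms @ 39/7 + 139.752ms (3/7)

note 9 onset = 39/7b = 1816.77ms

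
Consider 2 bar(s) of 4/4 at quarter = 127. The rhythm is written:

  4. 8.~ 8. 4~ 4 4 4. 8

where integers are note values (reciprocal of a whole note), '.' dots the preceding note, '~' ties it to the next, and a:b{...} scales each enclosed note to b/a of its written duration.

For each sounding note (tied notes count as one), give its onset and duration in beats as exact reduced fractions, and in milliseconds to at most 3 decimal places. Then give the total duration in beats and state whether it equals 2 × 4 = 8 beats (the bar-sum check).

1) 0.0ms=0b +708.661ms=3/2b
2) 708.661ms=3/2b +708.661ms=3/2b
3) 1417.323ms=3b +944.882ms=2b
4) 2362.205ms=5b +472.441ms=1b
5) 2834.646ms=6b +708.661ms=3/2b
6) 3543.307ms=15/2b +236.22ms=1/2b
Σ=8b of 8 (127bpm 4/4) — PASS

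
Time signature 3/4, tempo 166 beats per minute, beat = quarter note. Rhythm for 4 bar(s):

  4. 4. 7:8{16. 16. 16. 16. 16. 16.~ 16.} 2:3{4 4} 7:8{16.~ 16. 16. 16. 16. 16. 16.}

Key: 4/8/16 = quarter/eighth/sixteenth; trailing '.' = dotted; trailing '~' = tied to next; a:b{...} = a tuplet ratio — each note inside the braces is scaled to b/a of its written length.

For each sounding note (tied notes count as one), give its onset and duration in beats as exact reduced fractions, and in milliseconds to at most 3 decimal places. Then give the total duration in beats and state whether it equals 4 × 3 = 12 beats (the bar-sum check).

1) 0.0ms=0b +542.169ms=3/2b
2) 542.169ms=3/2b +542.169ms=3/2b
3) 1084.337ms=3b +154.905ms=3/7b
4) 1239.243ms=24/7b +154.905ms=3/7b
5) 1394.148ms=27/7b +154.905ms=3/7b
6) 1549.053ms=30/7b +154.905ms=3/7b
7) 1703.959ms=33/7b +154.905ms=3/7b
8) 1858.864ms=36/7b +309.811ms=6/7b
9) 2168.675ms=6b +542.169ms=3/2b
10) 2710.843ms=15/2b +542.169ms=3/2b
11) 3253.012ms=9b +309.811ms=6/7b
12) 3562.823ms=69/7b +154.905ms=3/7b
13) 3717.728ms=72/7b +154.905ms=3/7b
14) 3872.633ms=75/7b +154.905ms=3/7b
15) 4027.539ms=78/7b +154.905ms=3/7b
16) 4182.444ms=81/7b +154.905ms=3/7b
Σ=12b of 12 (166bpm 3/4) — PASS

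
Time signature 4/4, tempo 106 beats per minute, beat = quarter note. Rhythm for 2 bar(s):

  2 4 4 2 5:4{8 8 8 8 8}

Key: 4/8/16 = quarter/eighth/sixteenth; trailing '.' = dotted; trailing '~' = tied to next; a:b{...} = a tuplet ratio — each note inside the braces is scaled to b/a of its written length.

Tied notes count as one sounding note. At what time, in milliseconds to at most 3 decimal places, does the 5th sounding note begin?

note 5 onset = 6b = 3396.226ms

1. 0.0ms @ 0 + 1132.075ms (2)
2. 1132.075ms @ 2 + 566.038ms (1)
3. 1698.113ms @ 3 + 566.038ms (1)
4. 2264.151ms @ 4 + 1132.075ms (2)
5. 3396.226ms @ 6 + 226.415ms (2/5)
6. 3622.642ms @ 32/5 + 226.415ms (2/5)
7. 3849.057ms @ 34/5 + 226.415ms (2/5)
8. 4075.472ms @ 36/5 + 226.415ms (2/5)
9. 4301.887ms @ 38/5 + 226.415ms (2/5)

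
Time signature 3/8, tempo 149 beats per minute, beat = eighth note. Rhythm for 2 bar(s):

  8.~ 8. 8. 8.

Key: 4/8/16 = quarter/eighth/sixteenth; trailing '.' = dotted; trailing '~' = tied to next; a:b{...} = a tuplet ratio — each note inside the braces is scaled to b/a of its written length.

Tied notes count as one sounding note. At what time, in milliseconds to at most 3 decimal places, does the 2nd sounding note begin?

1. 0.0ms @ 0 + 1208.054ms (3)
2. 1208.054ms @ 3 + 604.027ms (3/2)
3. 1812.081ms @ 9/2 + 604.027ms (3/2)

note 2 onset = 3b = 1208.054ms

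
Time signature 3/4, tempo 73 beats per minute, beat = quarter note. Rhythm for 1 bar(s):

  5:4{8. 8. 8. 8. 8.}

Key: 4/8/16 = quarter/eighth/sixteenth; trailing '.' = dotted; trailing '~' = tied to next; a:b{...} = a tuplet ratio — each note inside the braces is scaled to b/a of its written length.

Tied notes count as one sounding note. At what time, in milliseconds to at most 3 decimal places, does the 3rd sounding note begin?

1. 0.0ms @ 0 + 493.151ms (3/5)
2. 493.151ms @ 3/5 + 493.151ms (3/5)
3. 986.301ms @ 6/5 + 493.151ms (3/5)
4. 1479.452ms @ 9/5 + 493.151ms (3/5)
5. 1972.603ms @ 12/5 + 493.151ms (3/5)

note 3 onset = 6/5b = 986.301ms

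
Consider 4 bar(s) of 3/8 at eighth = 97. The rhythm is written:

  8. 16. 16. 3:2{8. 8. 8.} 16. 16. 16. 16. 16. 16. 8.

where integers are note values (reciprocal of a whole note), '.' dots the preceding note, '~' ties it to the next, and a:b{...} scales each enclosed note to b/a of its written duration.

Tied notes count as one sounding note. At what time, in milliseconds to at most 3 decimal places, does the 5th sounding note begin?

1. 0.0ms @ 0 + 927.835ms (3/2)
2. 927.835ms @ 3/2 + 463.918ms (3/4)
3. 1391.753ms @ 9/4 + 463.918ms (3/4)
4. 1855.67ms @ 3 + 618.557ms (1)
5. 2474.227ms @ 4 + 618.557ms (1)
6. 3092.784ms @ 5 + 618.557ms (1)
7. 3711.34ms @ 6 + 463.918ms (3/4)
8. 4175.258ms @ 27/4 + 463.918ms (3/4)
9. 4639.175ms @ 15/2 + 463.918ms (3/4)
10. 5103.093ms @ 33/4 + 463.918ms (3/4)
11. 5567.01ms @ 9 + 463.918ms (3/4)
12. 6030.928ms @ 39/4 + 463.918ms (3/4)
13. 6494.845ms @ 21/2 + 927.835ms (3/2)

note 5 onset = 4b = 2474.227ms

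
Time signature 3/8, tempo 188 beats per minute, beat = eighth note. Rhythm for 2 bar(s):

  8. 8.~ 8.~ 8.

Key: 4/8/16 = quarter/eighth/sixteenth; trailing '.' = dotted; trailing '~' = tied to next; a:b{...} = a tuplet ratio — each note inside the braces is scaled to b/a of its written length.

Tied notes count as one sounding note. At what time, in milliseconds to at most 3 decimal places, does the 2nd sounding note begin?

1. 0.0ms @ 0 + 478.723ms (3/2)
2. 478.723ms @ 3/2 + 1436.17ms (9/2)

note 2 onset = 3/2b = 478.723ms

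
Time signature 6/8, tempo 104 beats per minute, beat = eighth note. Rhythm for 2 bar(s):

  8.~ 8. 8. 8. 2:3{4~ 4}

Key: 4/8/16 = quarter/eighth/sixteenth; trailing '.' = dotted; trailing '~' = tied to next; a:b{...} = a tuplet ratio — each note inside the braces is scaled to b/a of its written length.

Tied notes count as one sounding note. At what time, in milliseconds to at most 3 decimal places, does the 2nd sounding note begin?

1. 0.0ms @ 0 + 1730.769ms (3)
2. 1730.769ms @ 3 + 865.385ms (3/2)
3. 2596.154ms @ 9/2 + 865.385ms (3/2)
4. 3461.538ms @ 6 + 3461.538ms (6)

note 2 onset = 3b = 1730.769ms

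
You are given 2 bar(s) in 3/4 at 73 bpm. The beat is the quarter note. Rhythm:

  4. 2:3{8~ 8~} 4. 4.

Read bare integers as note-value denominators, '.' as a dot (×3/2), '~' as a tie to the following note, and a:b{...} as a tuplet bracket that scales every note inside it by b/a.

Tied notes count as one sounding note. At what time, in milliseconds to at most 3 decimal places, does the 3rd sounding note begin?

1. 0.0ms @ 0 + 1232.877ms (3/2)
2. 1232.877ms @ 3/2 + 2465.753ms (3)
3. 3698.63ms @ 9/2 + 1232.877ms (3/2)

note 3 onset = 9/2b = 3698.63ms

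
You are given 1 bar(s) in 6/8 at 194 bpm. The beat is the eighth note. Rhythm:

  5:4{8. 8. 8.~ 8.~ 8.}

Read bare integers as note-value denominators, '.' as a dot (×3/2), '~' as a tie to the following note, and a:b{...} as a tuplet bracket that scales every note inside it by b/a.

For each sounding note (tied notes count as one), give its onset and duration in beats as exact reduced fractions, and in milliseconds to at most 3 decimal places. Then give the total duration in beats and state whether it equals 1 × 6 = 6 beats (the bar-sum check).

1) 0.0ms=0b +371.134ms=6/5b
2) 371.134ms=6/5b +371.134ms=6/5b
3) 742.268ms=12/5b +1113.402ms=18/5b
Σ=6b of 6 (194bpm 6/8) — PASS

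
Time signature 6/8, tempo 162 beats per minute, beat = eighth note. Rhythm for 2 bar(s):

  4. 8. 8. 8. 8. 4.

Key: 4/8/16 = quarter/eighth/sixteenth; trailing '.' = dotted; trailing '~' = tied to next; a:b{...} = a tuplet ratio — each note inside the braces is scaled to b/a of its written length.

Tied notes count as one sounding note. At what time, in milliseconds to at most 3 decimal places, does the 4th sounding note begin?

note 4 onset = 6b = 2222.222ms

1. 0.0ms @ 0 + 1111.111ms (3)
2. 1111.111ms @ 3 + 555.556ms (3/2)
3. 1666.667ms @ 9/2 + 555.556ms (3/2)
4. 2222.222ms @ 6 + 555.556ms (3/2)
5. 2777.778ms @ 15/2 + 555.556ms (3/2)
6. 3333.333ms @ 9 + 1111.111ms (3)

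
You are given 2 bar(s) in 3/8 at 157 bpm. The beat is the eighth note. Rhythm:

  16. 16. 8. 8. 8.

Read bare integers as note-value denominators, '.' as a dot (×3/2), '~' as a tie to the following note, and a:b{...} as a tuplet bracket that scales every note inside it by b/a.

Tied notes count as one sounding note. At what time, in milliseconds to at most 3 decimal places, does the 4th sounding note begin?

1. 0.0ms @ 0 + 286.624ms (3/4)
2. 286.624ms @ 3/4 + 286.624ms (3/4)
3. 573.248ms @ 3/2 + 573.248ms (3/2)
4. 1146.497ms @ 3 + 573.248ms (3/2)
5. 1719.745ms @ 9/2 + 573.248ms (3/2)

note 4 onset = 3b = 1146.497ms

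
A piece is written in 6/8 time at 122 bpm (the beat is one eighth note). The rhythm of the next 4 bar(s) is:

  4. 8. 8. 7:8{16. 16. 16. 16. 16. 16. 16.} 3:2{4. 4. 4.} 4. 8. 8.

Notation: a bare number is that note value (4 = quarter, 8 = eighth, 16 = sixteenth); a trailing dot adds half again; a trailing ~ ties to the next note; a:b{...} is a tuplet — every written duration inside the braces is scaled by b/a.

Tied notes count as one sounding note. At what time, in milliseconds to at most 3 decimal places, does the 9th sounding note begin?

note 9 onset = 72/7b = 5058.548ms

1. 0.0ms @ 0 + 1475.41ms (3)
2. 1475.41ms @ 3 + 737.705ms (3/2)
3. 2213.115ms @ 9/2 + 737.705ms (3/2)
4. 2950.82ms @ 6 + 421.546ms (6/7)
5. 3372.365ms @ 48/7 + 421.546ms (6/7)
6. 3793.911ms @ 54/7 + 421.546ms (6/7)
7. 4215.457ms @ 60/7 + 421.546ms (6/7)
8. 4637.002ms @ 66/7 + 421.546ms (6/7)
9. 5058.548ms @ 72/7 + 421.546ms (6/7)
10. 5480.094ms @ 78/7 + 421.546ms (6/7)
11. 5901.639ms @ 12 + 983.607ms (2)
12. 6885.246ms @ 14 + 983.607ms (2)
13. 7868.852ms @ 16 + 983.607ms (2)
14. 8852.459ms @ 18 + 1475.41ms (3)
15. 10327.869ms @ 21 + 737.705ms (3/2)
16. 11065.574ms @ 45/2 + 737.705ms (3/2)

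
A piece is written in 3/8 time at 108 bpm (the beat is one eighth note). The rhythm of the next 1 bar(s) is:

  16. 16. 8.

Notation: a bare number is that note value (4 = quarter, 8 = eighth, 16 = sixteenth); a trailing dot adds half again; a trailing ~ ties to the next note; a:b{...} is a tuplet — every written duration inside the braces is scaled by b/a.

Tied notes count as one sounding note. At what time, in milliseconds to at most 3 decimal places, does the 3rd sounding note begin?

note 3 onset = 3/2b = 833.333ms

1. 0.0ms @ 0 + 416.667ms (3/4)
2. 416.667ms @ 3/4 + 416.667ms (3/4)
3. 833.333ms @ 3/2 + 833.333ms (3/2)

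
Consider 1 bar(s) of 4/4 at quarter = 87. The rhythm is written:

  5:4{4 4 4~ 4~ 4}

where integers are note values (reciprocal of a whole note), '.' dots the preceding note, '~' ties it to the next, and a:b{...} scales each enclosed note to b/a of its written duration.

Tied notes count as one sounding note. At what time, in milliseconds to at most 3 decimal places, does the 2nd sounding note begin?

1. 0.0ms @ 0 + 551.724ms (4/5)
2. 551.724ms @ 4/5 + 551.724ms (4/5)
3. 1103.448ms @ 8/5 + 1655.172ms (12/5)

note 2 onset = 4/5b = 551.724ms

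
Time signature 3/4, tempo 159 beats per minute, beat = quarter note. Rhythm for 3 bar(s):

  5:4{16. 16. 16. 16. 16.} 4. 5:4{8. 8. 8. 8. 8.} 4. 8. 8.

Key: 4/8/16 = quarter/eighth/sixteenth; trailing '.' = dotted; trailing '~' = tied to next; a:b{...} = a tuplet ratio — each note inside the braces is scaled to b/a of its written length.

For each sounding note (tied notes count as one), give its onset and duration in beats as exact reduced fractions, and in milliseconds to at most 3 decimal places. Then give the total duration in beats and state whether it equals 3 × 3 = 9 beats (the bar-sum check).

1) 0.0ms=0b +113.208ms=3/10b
2) 113.208ms=3/10b +113.208ms=3/10b
3) 226.415ms=3/5b +113.208ms=3/10b
4) 339.623ms=9/10b +113.208ms=3/10b
5) 452.83ms=6/5b +113.208ms=3/10b
6) 566.038ms=3/2b +566.038ms=3/2b
7) 1132.075ms=3b +226.415ms=3/5b
8) 1358.491ms=18/5b +226.415ms=3/5b
9) 1584.906ms=21/5b +226.415ms=3/5b
10) 1811.321ms=24/5b +226.415ms=3/5b
11) 2037.736ms=27/5b +226.415ms=3/5b
12) 2264.151ms=6b +566.038ms=3/2b
13) 2830.189ms=15/2b +283.019ms=3/4b
14) 3113.208ms=33/4b +283.019ms=3/4b
Σ=9b of 9 (159bpm 3/4) — PASS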